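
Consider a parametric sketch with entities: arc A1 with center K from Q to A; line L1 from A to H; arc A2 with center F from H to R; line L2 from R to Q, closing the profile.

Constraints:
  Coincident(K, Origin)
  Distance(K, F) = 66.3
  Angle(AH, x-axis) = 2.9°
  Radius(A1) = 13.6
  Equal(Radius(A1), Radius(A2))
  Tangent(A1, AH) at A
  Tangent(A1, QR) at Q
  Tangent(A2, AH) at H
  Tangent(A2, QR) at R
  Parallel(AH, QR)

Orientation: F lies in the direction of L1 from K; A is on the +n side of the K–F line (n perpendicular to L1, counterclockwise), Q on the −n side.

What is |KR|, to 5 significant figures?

67.680

Tangency of A1 to both parallel lines with radius 13.6 puts A and Q at K ± 13.6·n: A = (-0.68806, 13.583), Q = (0.68806, -13.583). Equal radii place H and R the same way about F: H = F + 13.6·n = (65.527, 16.937), R = F − 13.6·n = (66.903, -10.228). Then |KR| = |R − K| = 67.680.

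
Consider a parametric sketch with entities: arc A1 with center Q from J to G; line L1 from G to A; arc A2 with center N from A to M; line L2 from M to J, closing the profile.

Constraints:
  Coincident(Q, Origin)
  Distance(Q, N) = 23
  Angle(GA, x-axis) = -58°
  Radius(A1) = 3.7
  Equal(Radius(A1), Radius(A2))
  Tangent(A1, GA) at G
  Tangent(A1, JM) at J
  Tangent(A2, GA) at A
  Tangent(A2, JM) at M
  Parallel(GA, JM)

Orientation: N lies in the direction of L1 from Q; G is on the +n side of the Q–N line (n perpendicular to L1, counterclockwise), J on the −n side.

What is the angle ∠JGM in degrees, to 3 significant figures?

72.2°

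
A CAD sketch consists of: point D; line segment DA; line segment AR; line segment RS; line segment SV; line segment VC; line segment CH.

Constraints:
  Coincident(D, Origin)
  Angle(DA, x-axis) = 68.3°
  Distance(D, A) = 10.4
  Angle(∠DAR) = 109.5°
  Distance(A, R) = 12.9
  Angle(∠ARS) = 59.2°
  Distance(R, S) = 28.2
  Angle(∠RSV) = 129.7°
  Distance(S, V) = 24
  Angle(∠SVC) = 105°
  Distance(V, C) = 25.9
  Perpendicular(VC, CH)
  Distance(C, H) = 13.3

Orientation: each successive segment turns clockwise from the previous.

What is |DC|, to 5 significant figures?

32.745

D is at the origin; DA runs at 68.3° with length 10.4, so A = (3.8454, 9.6630). ∠DAR = 109.5° gives AR at -2.2000° from the x-axis; with |AR| = 12.9, R = (16.736, 9.1678). ∠ARS = 59.2° gives RS at -123.00° from the x-axis; with |RS| = 28.2, S = (1.3770, -14.483). ∠RSV = 129.7° gives SV at -173.30° from the x-axis; with |SV| = 24.0, V = (-22.459, -17.283). ∠SVC = 105.0° gives VC at 111.70° from the x-axis; with |VC| = 25.9, C = (-32.035, 6.7817). Then |DC| = |C − D| = 32.745.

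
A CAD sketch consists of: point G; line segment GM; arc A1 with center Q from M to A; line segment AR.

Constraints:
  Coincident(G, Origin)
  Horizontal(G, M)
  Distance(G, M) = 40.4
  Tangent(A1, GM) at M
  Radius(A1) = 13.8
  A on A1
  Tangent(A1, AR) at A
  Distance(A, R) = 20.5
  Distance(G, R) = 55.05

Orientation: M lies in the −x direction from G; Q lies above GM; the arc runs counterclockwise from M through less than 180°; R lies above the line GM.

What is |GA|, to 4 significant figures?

35.52

Checks: ∠(QM, MG) = 90.00° ✓; |QM| = 13.80 ✓; |QA| = 13.80 ✓; ∠(QA, AR) = 90.00° ✓; |AR| = 20.50 ✓; |GR| = 55.05 ✓.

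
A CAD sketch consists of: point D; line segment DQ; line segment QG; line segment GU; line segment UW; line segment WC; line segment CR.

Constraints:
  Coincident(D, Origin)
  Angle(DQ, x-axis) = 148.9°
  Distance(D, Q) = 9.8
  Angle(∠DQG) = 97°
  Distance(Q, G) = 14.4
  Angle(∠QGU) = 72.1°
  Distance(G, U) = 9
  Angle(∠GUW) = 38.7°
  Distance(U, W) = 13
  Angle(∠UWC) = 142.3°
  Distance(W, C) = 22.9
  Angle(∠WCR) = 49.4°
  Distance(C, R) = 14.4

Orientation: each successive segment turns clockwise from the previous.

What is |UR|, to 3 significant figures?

24.0

D is at the origin; DQ runs at 148.9° with length 9.8, so Q = (-8.39, 5.06). ∠DQG = 97.0° gives QG at 65.9° from the x-axis; with |QG| = 14.4, G = (-2.51, 18.2). ∠QGU = 72.1° gives GU at -42.0° from the x-axis; with |GU| = 9.0, U = (4.18, 12.2). ∠GUW = 38.7° gives UW at 177° from the x-axis; with |UW| = 13.0, W = (-8.80, 12.9). ∠UWC = 142.3° gives WC at 139° from the x-axis; with |WC| = 22.9, C = (-26.1, 28.0). ∠WCR = 49.4° gives CR at 8.40° from the x-axis; with |CR| = 14.4, R = (-11.8, 30.1). Then |UR| = |R − U| = 24.0.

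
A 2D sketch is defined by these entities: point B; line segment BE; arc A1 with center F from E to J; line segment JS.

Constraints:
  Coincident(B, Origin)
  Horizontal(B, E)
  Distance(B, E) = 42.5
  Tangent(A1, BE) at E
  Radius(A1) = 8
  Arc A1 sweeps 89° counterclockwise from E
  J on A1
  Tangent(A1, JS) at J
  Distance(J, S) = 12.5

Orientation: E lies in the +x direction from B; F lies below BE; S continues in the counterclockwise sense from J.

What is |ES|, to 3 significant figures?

22.0

On A1, E sits at bearing 90° from F; an 89° counterclockwise sweep puts J at bearing 179°, so J = F + 8.0·(cos 179°, sin 179°) = (34.5, -7.86). The tangent condition forces FJ to be normal to JS, so JS runs along (−sin 179°, cos 179°); with |JS| = 12.5, S = (34.3, -20.4). Then |ES| = |S − E| = 22.0.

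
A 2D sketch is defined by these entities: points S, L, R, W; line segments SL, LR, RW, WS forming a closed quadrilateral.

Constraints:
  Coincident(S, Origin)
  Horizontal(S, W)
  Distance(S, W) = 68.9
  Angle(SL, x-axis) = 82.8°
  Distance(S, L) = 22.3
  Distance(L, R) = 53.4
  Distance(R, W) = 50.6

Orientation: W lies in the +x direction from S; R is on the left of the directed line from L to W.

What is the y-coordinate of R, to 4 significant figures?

46.96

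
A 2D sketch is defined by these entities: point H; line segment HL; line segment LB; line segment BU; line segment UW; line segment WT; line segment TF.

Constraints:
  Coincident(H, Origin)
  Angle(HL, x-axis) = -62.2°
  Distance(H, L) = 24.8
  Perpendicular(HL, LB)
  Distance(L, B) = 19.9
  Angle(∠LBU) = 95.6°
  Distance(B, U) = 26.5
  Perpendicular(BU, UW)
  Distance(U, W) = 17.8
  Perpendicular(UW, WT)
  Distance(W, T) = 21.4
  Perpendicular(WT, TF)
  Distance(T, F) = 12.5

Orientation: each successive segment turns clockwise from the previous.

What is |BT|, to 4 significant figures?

18.52

H is at the origin; HL runs at -62.2° with length 24.8, so L = (11.57, -21.94). HL is perpendicular to LB, so LB runs at -152.2°; with |LB| = 19.9, B = (-6.037, -31.22). ∠LBU = 95.6° gives BU at 123.4° from the x-axis; with |BU| = 26.5, U = (-20.62, -9.095). The perpendicularity gives UW at right angles to BU, so UW runs at 33.40°; with |UW| = 17.8, W = (-5.764, 0.7033). UW ⟂ WT, so WT runs at -56.60°; with |WT| = 21.4, T = (6.016, -17.16). Then |BT| = |T − B| = 18.52.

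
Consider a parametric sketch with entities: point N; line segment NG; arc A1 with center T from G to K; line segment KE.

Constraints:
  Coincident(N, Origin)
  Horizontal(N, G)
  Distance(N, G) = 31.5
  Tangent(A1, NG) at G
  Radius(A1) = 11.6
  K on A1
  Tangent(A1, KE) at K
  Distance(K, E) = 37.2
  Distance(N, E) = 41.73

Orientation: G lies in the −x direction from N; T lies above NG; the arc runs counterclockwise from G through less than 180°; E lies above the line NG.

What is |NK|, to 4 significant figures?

21.99

N is at the origin; NG is horizontal with |NG| = 31.5 and G on the −x side, so G = (-31.50, 0.000). A1 meets NG tangentially, so TG is at right angles to NG, so T = G + (0, 11.6) = (-31.50, 11.60). Since TK ⟂ KE (tangency), |TE| = √(11.6² + 37.2²) = 38.97 regardless of where K sits on A1. So E lies on both circle(N, 41.73) and circle(T, 38.97); the above-NG intersection is E = (-6.230, 41.26). K is the foot of the tangent from E: K = (-20.83, 7.047).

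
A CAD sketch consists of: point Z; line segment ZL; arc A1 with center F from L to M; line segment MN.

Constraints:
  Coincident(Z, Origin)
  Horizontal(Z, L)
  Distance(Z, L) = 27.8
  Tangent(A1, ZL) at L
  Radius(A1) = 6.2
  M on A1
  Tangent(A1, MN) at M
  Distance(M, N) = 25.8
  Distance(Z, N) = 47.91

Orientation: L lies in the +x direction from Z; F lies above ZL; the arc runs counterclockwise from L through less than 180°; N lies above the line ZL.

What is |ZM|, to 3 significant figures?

34.4

Z is at the origin; Z and L share the same y with |ZL| = 27.8 and L on the +x side, so L = (27.8, 0.00). Since A1 is tangent to ZL there, FL ⟂ ZL, so F = L + (0, 6.2) = (27.8, 6.20). Since FM ⟂ MN (tangency), |FN| = √(6.2² + 25.8²) = 26.5 regardless of where M sits on A1. So N lies on both circle(Z, 47.91) and circle(F, 26.5); the above-ZL intersection is N = (36.2, 31.4). M is the foot of the tangent from N: M = (34.0, 5.66).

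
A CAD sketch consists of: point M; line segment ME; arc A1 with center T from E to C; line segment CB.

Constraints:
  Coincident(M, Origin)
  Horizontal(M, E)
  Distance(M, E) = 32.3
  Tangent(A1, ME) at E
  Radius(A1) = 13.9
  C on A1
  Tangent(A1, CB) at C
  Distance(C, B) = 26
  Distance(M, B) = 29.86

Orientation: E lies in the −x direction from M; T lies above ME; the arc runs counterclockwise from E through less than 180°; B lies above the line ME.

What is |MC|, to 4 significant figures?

21.47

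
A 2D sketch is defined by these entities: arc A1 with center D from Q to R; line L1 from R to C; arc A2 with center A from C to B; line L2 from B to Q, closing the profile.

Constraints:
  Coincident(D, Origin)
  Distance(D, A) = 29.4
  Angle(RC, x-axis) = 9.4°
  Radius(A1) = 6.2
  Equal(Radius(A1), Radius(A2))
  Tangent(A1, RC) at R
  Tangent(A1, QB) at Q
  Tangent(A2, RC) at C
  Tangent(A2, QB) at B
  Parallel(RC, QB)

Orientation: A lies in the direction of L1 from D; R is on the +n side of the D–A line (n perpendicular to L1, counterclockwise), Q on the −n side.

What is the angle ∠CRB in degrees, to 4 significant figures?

22.87°

The slot axis is L1's direction at 9.4°, so u = (cos 9.4°, sin 9.4°) = (0.9866, 0.1633) and n = (−sin 9.4°, cos 9.4°) = (-0.1633, 0.9866). D is at the origin and A lies 29.4 along u from D, so A = 29.4·u = (29.01, 4.802). Tangency of A1 to both parallel lines with radius 6.2 puts R and Q at D ± 6.2·n: R = (-1.013, 6.117), Q = (1.013, -6.117). Equal radii place C and B the same way about A: C = A + 6.2·n = (27.99, 10.92), B = A − 6.2·n = (30.02, -1.315). Then cos ∠CRB = RC·RB / (|RC||RB|), giving 22.87°.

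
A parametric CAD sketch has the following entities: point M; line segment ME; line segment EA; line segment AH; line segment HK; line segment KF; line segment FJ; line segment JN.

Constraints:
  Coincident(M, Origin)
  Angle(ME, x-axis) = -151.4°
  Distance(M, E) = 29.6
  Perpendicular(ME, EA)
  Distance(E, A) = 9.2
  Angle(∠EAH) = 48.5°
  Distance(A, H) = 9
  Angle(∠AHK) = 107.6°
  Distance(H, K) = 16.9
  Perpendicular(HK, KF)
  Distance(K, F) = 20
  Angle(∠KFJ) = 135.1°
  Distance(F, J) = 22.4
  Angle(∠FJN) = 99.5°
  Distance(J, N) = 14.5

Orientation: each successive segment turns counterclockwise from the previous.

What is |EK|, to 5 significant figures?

12.215

M is at the origin; ME runs at -151.4° with length 29.6, so E = (-25.988, -14.169). ME is perpendicular to EA, so EA runs at -61.400°; with |EA| = 9.2, A = (-21.584, -22.247). ∠EAH = 48.5° gives AH at 70.100° from the x-axis; with |AH| = 9.0, H = (-18.521, -13.784). ∠AHK = 107.6° gives HK at 142.50° from the x-axis; with |HK| = 16.9, K = (-31.929, -3.4961). Then |EK| = |K − E| = 12.215.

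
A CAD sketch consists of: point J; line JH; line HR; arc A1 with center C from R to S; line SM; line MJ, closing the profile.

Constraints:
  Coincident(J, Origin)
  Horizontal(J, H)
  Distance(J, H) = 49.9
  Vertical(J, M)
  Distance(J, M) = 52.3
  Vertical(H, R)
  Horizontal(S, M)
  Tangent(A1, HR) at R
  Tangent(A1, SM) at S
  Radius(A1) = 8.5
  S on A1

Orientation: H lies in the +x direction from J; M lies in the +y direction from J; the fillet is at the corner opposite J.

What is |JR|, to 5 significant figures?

66.396

The virtual corner opposite J is at (49.900, 52.300). Tangency of A1 to HR means the radius CR is perpendicular to HR and tangency of A1 to SM means the radius CS is perpendicular to SM, with radius 8.5, so the center C sits 8.5 in from both sides at C = (41.400, 43.800). That places the tangent points at R = (49.900, 43.800) on HR and S = (41.400, 52.300) on SM. Then |JR| = |R − J| = 66.396.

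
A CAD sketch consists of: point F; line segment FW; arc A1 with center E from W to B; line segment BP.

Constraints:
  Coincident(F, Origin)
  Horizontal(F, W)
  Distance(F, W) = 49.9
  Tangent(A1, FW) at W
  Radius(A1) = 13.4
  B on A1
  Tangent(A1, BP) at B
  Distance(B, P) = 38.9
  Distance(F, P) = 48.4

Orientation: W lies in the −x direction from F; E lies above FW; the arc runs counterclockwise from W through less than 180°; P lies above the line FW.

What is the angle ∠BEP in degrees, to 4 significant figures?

70.99°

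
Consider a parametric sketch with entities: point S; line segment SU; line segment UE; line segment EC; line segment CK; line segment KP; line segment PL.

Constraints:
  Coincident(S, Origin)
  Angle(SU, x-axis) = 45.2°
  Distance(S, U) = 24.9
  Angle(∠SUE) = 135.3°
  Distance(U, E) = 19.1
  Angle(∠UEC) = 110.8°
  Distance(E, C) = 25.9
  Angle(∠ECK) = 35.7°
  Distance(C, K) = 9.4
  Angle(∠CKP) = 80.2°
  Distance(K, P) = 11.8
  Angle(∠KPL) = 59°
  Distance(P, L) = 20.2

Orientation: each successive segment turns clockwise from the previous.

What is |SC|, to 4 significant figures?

46.48

S is at the origin; SU runs at 45.2° with length 24.9, so U = (17.55, 17.67). ∠SUE = 135.3° gives UE at 0.5000° from the x-axis; with |UE| = 19.1, E = (36.64, 17.83). ∠UEC = 110.8° gives EC at -68.70° from the x-axis; with |EC| = 25.9, C = (46.05, -6.296). Then |SC| = |C − S| = 46.48.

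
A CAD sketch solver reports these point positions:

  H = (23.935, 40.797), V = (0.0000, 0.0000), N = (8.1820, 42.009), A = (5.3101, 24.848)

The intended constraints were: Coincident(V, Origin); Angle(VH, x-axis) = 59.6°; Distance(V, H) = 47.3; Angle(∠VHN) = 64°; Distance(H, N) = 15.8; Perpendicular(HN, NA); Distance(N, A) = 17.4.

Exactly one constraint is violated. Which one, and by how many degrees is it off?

Perpendicular(HN, NA) — off by 5.10°.

V = (0.00, 0.00) ✓; VH at 59.60° ✓; |VH| = 47.30 ✓; ∠VHN = 64.00° ✓; |HN| = 15.80 ✓; ∠(HN, NA) = 84.90° ✗; |NA| = 17.40 ✓.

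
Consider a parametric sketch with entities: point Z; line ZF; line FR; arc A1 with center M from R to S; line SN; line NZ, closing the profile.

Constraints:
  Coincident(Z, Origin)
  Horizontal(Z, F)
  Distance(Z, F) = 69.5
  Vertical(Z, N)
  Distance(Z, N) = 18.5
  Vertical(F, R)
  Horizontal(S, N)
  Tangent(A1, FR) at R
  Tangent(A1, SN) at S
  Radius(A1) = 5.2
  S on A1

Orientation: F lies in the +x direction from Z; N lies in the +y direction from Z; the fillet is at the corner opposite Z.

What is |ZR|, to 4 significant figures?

70.76

Z is at the origin; Z and F share the same y with |ZF| = 69.5 and F on the +x side, so F = (69.50, 0.000). ZN is vertical with |ZN| = 18.5 and N on the +y side, so N = (0.000, 18.50). The virtual corner opposite Z is at (69.50, 18.50). A1 meets FR tangentially, so MR is at right angles to FR and since A1 is tangent to SN there, MS ⟂ SN, with radius 5.2, so the center M sits 5.2 in from both sides at M = (64.30, 13.30). That places the tangent points at R = (69.50, 13.30) on FR and S = (64.30, 18.50) on SN. Then |ZR| = |R − Z| = 70.76.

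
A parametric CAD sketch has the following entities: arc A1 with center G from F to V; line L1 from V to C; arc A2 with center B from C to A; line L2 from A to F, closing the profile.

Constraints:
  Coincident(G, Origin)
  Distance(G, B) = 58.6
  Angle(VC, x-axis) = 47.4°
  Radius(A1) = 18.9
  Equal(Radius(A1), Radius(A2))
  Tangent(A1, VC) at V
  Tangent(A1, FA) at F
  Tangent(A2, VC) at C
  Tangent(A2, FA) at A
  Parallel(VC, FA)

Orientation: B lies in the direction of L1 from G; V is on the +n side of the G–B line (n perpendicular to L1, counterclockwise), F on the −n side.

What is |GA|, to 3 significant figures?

61.6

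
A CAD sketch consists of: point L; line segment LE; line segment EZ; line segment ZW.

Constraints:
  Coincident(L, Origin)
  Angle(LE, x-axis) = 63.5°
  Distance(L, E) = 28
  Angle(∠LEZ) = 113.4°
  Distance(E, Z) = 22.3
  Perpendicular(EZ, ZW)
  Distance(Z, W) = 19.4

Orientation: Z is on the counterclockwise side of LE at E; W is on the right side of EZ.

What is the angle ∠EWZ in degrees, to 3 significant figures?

49.0°

∠LEZ = 113.4°, so EZ runs at 63.5° + (180° − 113.4°) = 130° from the x-axis; with |EZ| = 22.3, Z = E + 22.3·(cos 130°, sin 130°) = (-1.87, 42.1). The perpendicularity gives ZW at right angles to EZ; with |ZW| = 19.4 on the right of EZ, W = Z + 19.4·(0.765, 0.644) = (13.0, 54.6). Then cos ∠EWZ = WE·WZ / (|WE||WZ|), giving 49.0°.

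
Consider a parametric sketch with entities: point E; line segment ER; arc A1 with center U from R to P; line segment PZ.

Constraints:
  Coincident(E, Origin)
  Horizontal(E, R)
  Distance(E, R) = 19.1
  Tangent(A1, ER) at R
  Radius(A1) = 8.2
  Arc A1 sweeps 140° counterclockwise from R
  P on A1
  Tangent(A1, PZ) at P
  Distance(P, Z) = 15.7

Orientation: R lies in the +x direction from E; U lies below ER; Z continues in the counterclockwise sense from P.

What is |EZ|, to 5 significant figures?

35.670

E is at the origin; E and R share the same y with |ER| = 19.1 and R on the +x side, so R = (19.100, 0.0000). Tangency of A1 to ER means the radius UR is perpendicular to ER, so U = R + (0, -8.2) = (19.100, -8.2000). On A1, R sits at bearing 90° from U; a 140° counterclockwise sweep puts P at bearing 230°, so P = U + 8.2·(cos 230°, sin 230°) = (13.829, -14.482). Tangency of A1 to PZ means the radius UP is perpendicular to PZ, so PZ runs along (−sin 230°, cos 230°); with |PZ| = 15.7, Z = (25.856, -24.573). Then |EZ| = |Z − E| = 35.670.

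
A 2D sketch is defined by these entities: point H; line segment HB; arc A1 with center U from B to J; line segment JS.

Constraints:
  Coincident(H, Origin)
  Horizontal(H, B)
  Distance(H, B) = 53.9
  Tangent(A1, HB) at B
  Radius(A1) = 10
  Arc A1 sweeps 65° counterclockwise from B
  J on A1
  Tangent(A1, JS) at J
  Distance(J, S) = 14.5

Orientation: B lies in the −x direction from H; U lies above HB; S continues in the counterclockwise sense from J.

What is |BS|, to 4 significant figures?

24.26

H is at the origin; H and B share the same y with |HB| = 53.9 and B on the −x side, so B = (-53.90, 0.000). A1 meets HB tangentially, so UB is at right angles to HB, so U = B + (0, 10) = (-53.90, 10.00). On A1, B sits at bearing -90° from U; a 65° counterclockwise sweep puts J at bearing -25°, so J = U + 10.0·(cos -25°, sin -25°) = (-44.84, 5.774). The tangent condition forces UJ to be normal to JS, so JS runs along (−sin -25°, cos -25°); with |JS| = 14.5, S = (-38.71, 18.92). Then |BS| = |S − B| = 24.26.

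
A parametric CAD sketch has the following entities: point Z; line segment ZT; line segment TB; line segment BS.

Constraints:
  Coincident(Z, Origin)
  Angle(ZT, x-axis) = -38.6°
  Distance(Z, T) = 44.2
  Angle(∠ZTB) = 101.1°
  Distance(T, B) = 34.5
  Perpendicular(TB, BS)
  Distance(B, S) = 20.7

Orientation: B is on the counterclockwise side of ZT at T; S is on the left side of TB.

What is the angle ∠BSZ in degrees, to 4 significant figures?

117.8°

Z is at the origin; ZT runs at -38.6° with length 44.2, so T = 44.2·(cos -38.6°, sin -38.6°) = (34.54, -27.58). ∠ZTB = 101.1°, so TB runs at -38.6° + (180° − 101.1°) = 40.30° from the x-axis; with |TB| = 34.5, B = T + 34.5·(cos 40.30°, sin 40.30°) = (60.86, -5.261). The perpendicularity gives BS at right angles to TB; with |BS| = 20.7 on the left of TB, S = B + 20.7·(-0.6468, 0.7627) = (47.47, 10.53). Then cos ∠BSZ = SB·SZ / (|SB||SZ|), giving 117.8°.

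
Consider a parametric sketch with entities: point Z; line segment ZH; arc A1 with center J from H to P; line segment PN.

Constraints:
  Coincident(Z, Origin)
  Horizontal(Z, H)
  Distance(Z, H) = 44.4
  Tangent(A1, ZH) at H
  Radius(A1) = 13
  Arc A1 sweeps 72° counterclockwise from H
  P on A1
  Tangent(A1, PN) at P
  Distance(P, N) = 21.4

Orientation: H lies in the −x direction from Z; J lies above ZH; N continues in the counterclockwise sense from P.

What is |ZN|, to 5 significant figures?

38.819

Z is at the origin; ZH is horizontal with |ZH| = 44.4 and H on the −x side, so H = (-44.400, 0.0000). A1 meets ZH tangentially, so JH is at right angles to ZH, so J = H + (0, 13) = (-44.400, 13.000). On A1, H sits at bearing -90° from J; a 72° counterclockwise sweep puts P at bearing -18°, so P = J + 13.0·(cos -18°, sin -18°) = (-32.036, 8.9828). A1 meets PN tangentially, so JP is at right angles to PN, so PN runs along (−sin -18°, cos -18°); with |PN| = 21.4, N = (-25.423, 29.335). Then |ZN| = |N − Z| = 38.819.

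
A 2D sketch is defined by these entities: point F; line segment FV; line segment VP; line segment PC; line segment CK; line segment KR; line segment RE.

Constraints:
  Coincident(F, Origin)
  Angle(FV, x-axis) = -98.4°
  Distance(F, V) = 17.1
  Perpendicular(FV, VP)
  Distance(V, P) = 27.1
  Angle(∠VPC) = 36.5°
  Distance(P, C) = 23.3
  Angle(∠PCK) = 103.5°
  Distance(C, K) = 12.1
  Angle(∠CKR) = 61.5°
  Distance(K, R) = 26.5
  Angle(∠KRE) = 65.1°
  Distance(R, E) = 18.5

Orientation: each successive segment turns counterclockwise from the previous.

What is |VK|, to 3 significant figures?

6.15

F is at the origin; FV runs at -98.4° with length 17.1, so V = (-2.50, -16.9). FV ⟂ VP, so VP runs at -8.40°; with |VP| = 27.1, P = (24.3, -20.9). ∠VPC = 36.5° gives PC at 135° from the x-axis; with |PC| = 23.3, C = (7.81, -4.43). ∠PCK = 103.5° gives CK at -148° from the x-axis; with |CK| = 12.1, K = (-2.50, -10.8). Then |VK| = |K − V| = 6.15.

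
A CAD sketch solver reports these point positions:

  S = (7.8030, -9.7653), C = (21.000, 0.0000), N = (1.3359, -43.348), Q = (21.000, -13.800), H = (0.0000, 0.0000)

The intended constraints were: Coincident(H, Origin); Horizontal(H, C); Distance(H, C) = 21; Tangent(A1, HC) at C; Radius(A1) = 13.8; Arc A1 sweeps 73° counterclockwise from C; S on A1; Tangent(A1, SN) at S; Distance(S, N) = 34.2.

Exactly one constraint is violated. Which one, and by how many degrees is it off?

Tangent(A1, SN) at S — off by 6.10°.

H = (0.00, 0.00) ✓; H.y = 0.00, C.y = 0.00 ✓; |HC| = 21.00 ✓; ∠(QC, CH) = 90.00° ✓; |QC| = 13.80 ✓; bearing(Q→S) − bearing(Q→C) = 73.00° ✓; |QS| = 13.80 ✓; ∠(QS, SN) = 83.90° ✗; |SN| = 34.20 ✓.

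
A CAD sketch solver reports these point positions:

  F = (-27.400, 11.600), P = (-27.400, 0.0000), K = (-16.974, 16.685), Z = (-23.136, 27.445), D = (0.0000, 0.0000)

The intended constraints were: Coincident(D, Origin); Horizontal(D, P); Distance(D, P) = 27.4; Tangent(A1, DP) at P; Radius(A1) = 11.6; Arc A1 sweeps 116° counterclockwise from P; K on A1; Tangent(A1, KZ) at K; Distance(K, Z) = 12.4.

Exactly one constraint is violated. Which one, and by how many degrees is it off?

Tangent(A1, KZ) at K — off by 3.80°.

D = (0.00, 0.00) ✓; D.y = 0.00, P.y = 0.00 ✓; |DP| = 27.40 ✓; ∠(FP, PD) = 90.00° ✓; |FP| = 11.60 ✓; bearing(F→K) − bearing(F→P) = 116.0° ✓; |FK| = 11.60 ✓; ∠(FK, KZ) = 86.20° ✗; |KZ| = 12.40 ✓.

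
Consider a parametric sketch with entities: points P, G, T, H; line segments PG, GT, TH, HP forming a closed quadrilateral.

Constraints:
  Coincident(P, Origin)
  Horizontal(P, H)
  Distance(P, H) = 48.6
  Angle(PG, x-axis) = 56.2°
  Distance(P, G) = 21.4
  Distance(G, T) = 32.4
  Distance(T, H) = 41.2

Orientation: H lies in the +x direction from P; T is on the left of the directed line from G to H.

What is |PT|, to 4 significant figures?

53.38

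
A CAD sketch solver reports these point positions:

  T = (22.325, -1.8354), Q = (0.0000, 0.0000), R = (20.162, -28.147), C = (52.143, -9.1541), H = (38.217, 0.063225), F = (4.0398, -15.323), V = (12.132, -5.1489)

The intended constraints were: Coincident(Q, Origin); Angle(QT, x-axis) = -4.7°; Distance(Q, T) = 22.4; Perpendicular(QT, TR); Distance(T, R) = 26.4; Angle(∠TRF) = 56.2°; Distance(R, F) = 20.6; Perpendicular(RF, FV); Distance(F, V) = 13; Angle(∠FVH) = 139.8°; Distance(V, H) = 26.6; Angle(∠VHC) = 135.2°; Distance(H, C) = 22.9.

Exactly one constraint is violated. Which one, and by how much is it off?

Distance(H, C) = 22.9 — off by 6.20.

Q = (0.00, 0.00) ✓; QT at -4.700° ✓; |QT| = 22.40 ✓; ∠(QT, TR) = 90.00° ✓; |TR| = 26.40 ✓; ∠TRF = 56.20° ✓; |RF| = 20.60 ✓; ∠(RF, FV) = 90.00° ✓; |FV| = 13.00 ✓; ∠FVH = 139.8° ✓; |VH| = 26.60 ✓; ∠VHC = 135.2° ✓; |HC| = 16.70 ✗.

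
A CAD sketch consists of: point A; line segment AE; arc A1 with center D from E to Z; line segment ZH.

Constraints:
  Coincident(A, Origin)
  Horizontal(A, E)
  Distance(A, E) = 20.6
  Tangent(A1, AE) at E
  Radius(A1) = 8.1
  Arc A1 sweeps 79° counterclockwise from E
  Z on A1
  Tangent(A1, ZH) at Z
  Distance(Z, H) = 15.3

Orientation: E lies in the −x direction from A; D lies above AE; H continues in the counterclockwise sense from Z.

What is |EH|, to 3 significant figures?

24.2

A is at the origin; AE is horizontal with |AE| = 20.6 and E on the −x side, so E = (-20.6, 0.00). Since A1 is tangent to AE there, DE ⟂ AE, so D = E + (0, 8.1) = (-20.6, 8.10). On A1, E sits at bearing -90° from D; a 79° counterclockwise sweep puts Z at bearing -11°, so Z = D + 8.1·(cos -11°, sin -11°) = (-12.6, 6.55). A1 meets ZH tangentially, so DZ is at right angles to ZH, so ZH runs along (−sin -11°, cos -11°); with |ZH| = 15.3, H = (-9.73, 21.6). Then |EH| = |H − E| = 24.2.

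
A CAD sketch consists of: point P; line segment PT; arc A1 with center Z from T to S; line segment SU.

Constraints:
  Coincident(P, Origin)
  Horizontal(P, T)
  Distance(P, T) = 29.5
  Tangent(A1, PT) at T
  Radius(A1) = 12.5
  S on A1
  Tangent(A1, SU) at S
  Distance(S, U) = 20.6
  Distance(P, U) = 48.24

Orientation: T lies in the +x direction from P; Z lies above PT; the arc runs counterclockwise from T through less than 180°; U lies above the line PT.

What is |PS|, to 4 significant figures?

44.52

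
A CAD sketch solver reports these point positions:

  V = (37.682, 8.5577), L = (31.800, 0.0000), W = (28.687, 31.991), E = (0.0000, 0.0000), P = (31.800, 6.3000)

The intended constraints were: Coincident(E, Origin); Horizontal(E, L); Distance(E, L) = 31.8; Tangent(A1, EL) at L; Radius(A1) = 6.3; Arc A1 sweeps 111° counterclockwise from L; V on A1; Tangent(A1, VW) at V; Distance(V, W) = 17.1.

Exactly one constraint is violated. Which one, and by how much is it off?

Distance(V, W) = 17.1 — off by 8.00.

E = (0.00, 0.00) ✓; E.y = 0.00, L.y = 0.00 ✓; |EL| = 31.80 ✓; ∠(PL, LE) = 90.00° ✓; |PL| = 6.300 ✓; bearing(P→V) − bearing(P→L) = 111.0° ✓; |PV| = 6.300 ✓; ∠(PV, VW) = 90.00° ✓; |VW| = 25.10 ✗.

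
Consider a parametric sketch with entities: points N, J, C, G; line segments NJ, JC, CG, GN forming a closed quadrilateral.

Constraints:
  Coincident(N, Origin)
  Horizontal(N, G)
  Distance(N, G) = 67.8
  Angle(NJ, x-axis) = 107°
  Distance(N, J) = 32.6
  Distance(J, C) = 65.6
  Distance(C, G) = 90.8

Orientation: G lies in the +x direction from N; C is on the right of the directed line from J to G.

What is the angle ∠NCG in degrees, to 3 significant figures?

42.3°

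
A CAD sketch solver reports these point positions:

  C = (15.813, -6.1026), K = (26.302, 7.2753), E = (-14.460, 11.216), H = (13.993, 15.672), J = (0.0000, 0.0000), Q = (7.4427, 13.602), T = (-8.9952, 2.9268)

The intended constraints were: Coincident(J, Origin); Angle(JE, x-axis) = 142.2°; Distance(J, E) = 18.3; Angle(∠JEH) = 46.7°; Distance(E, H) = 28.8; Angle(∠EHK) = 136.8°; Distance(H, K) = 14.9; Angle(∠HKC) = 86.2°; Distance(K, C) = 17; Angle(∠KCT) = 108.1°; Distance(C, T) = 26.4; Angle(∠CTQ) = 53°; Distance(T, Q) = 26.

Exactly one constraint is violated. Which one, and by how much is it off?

Distance(T, Q) = 26 — off by 6.40.

J = (0.00, 0.00) ✓; JE at 142.2° ✓; |JE| = 18.30 ✓; ∠JEH = 46.70° ✓; |EH| = 28.80 ✓; ∠EHK = 136.8° ✓; |HK| = 14.90 ✓; ∠HKC = 86.20° ✓; |KC| = 17.00 ✓; ∠KCT = 108.1° ✓; |CT| = 26.40 ✓; ∠CTQ = 53.00° ✓; |TQ| = 19.60 ✗.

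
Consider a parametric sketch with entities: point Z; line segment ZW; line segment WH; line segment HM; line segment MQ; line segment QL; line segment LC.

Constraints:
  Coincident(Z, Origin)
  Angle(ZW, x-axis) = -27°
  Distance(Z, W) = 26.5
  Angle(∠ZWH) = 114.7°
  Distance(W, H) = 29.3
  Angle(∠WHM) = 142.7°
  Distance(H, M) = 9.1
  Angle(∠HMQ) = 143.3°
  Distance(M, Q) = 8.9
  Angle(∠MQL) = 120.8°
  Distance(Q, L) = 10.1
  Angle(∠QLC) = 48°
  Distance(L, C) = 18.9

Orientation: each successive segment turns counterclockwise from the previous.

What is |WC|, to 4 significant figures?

30.61

Z is at the origin; ZW runs at -27.0° with length 26.5, so W = (23.61, -12.03). ∠ZWH = 114.7° gives WH at 38.30° from the x-axis; with |WH| = 29.3, H = (46.61, 6.129). ∠WHM = 142.7° gives HM at 75.60° from the x-axis; with |HM| = 9.1, M = (48.87, 14.94). ∠HMQ = 143.3° gives MQ at 112.3° from the x-axis; with |MQ| = 8.9, Q = (45.49, 23.18). ∠MQL = 120.8° gives QL at 171.5° from the x-axis; with |QL| = 10.1, L = (35.50, 24.67). ∠QLC = 48.0° gives LC at -56.50° from the x-axis; with |LC| = 18.9, C = (45.93, 8.910). Then |WC| = |C − W| = 30.61.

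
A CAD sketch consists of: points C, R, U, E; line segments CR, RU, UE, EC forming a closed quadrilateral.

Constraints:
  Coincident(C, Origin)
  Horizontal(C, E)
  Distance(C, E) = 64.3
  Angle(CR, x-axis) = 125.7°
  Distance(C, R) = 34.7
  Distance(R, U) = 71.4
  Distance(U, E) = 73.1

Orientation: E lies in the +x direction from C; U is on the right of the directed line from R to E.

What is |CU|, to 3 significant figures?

39.5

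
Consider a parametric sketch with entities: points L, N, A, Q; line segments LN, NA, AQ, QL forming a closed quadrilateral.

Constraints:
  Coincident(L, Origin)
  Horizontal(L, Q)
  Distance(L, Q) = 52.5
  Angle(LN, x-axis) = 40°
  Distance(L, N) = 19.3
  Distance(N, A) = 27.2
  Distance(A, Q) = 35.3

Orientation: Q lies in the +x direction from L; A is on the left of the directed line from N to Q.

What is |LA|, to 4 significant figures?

46.49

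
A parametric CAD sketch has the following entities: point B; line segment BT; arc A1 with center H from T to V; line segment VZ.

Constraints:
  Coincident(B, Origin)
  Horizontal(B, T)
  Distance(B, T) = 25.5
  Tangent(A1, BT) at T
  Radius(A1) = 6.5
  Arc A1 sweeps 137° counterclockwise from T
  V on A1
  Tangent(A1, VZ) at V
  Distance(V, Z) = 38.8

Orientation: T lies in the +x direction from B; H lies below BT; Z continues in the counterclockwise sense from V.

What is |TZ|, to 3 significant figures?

44.7

B is at the origin; BT is horizontal with |BT| = 25.5 and T on the +x side, so T = (25.5, 0.00). The tangent condition forces HT to be normal to BT, so H = T + (0, -6.5) = (25.5, -6.50). On A1, T sits at bearing 90° from H; a 137° counterclockwise sweep puts V at bearing 227°, so V = H + 6.5·(cos 227°, sin 227°) = (21.1, -11.3). A1 meets VZ tangentially, so HV is at right angles to VZ, so VZ runs along (−sin 227°, cos 227°); with |VZ| = 38.8, Z = (49.4, -37.7). Then |TZ| = |Z − T| = 44.7.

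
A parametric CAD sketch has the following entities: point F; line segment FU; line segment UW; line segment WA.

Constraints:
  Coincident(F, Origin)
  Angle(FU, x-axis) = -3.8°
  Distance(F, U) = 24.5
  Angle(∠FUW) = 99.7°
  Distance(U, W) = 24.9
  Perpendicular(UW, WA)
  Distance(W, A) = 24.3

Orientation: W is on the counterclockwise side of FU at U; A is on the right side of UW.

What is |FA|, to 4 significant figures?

56.48

F is at the origin; FU runs at -3.8° with length 24.5, so U = 24.5·(cos -3.8°, sin -3.8°) = (24.45, -1.624). ∠FUW = 99.7°, so UW runs at -3.8° + (180° − 99.7°) = 76.50° from the x-axis; with |UW| = 24.9, W = U + 24.9·(cos 76.50°, sin 76.50°) = (30.26, 22.59). UW ⟂ WA; with |WA| = 24.3 on the right of UW, A = W + 24.3·(0.9724, -0.2334) = (53.89, 16.92). Then |FA| = |A − F| = 56.48.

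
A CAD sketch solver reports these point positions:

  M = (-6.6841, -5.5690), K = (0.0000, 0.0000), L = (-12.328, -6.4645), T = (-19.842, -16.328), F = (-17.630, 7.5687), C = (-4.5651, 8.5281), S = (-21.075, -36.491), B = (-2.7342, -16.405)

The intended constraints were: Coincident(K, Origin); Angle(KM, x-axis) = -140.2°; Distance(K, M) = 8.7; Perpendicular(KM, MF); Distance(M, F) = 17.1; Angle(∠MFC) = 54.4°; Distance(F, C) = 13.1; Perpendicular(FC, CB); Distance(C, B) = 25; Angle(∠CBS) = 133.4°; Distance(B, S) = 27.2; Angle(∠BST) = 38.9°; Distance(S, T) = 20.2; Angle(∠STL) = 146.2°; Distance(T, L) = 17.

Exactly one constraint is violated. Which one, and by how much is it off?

Distance(T, L) = 17 — off by 4.60.

K = (0.00, 0.00) ✓; KM at -140.2° ✓; |KM| = 8.700 ✓; ∠(KM, MF) = 90.00° ✓; |MF| = 17.10 ✓; ∠MFC = 54.40° ✓; |FC| = 13.10 ✓; ∠(FC, CB) = 90.00° ✓; |CB| = 25.00 ✓; ∠CBS = 133.4° ✓; |BS| = 27.20 ✓; ∠BST = 38.90° ✓; |ST| = 20.20 ✓; ∠STL = 146.2° ✓; |TL| = 12.40 ✗.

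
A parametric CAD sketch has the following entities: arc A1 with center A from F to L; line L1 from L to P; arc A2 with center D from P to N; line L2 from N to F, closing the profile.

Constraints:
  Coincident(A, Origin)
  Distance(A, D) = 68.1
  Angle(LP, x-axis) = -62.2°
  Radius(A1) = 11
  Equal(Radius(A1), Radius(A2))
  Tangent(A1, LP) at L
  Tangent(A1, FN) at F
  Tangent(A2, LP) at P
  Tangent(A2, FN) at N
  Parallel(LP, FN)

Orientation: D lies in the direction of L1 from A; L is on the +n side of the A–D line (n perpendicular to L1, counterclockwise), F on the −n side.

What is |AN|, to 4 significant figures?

68.98

The slot axis is L1's direction at -62.2°, so u = (cos -62.2°, sin -62.2°) = (0.4664, -0.8846) and n = (−sin -62.2°, cos -62.2°) = (0.8846, 0.4664). A is at the origin and D lies 68.1 along u from A, so D = 68.1·u = (31.76, -60.24). Tangency of A1 to both parallel lines with radius 11.0 puts L and F at A ± 11.0·n: L = (9.730, 5.130), F = (-9.730, -5.130). Equal radii place P and N the same way about D: P = D + 11.0·n = (41.49, -55.11), N = D − 11.0·n = (22.03, -65.37). Then |AN| = |N − A| = 68.98.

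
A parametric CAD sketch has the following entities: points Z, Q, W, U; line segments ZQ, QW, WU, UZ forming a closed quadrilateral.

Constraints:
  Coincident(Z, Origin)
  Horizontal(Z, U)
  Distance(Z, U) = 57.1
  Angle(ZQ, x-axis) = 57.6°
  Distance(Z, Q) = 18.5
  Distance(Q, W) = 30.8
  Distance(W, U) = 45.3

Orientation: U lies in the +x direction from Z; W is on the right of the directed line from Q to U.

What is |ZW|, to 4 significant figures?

20.63

Z is at the origin; Z and U share the same y with |ZU| = 57.1 and U in +x, so U = (57.1, 0). ZQ runs at 57.6° with |ZQ| = 18.5, so Q = (9.913, 15.62). W is determined by |QW| = 30.8 and |WU| = 45.3 together: it lies at the intersection of circle(Q, 30.8) and circle(U, 45.3). With |QU| = 49.71, the foot of the radical line on QU is 13.75 from Q and the perpendicular offset is √(30.8² − 13.75²) = 27.56. Taking the right-of-QU solution: W = (14.31, -14.86).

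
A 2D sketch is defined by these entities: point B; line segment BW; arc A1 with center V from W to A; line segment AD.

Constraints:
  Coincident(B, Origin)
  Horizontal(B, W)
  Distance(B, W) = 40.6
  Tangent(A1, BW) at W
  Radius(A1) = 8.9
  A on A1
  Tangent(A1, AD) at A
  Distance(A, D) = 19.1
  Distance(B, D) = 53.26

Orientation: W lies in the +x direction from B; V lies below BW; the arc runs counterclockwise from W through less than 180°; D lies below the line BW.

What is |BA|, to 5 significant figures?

36.125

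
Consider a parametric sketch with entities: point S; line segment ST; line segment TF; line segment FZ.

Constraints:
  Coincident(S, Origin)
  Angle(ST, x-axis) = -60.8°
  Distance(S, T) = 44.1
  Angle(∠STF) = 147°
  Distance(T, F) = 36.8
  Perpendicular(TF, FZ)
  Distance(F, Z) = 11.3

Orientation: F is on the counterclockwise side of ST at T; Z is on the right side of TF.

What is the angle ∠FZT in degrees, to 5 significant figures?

72.930°

S is at the origin; ST runs at -60.8° with length 44.1, so T = 44.1·(cos -60.8°, sin -60.8°) = (21.515, -38.496). ∠STF = 147.0°, so TF runs at -60.8° + (180° − 147.0°) = -27.800° from the x-axis; with |TF| = 36.8, F = T + 36.8·(cos -27.800°, sin -27.800°) = (54.067, -55.659). The perpendicularity gives FZ at right angles to TF; with |FZ| = 11.3 on the right of TF, Z = F + 11.3·(-0.46639, -0.88458) = (48.797, -65.655). Then cos ∠FZT = ZF·ZT / (|ZF||ZT|), giving 72.930°.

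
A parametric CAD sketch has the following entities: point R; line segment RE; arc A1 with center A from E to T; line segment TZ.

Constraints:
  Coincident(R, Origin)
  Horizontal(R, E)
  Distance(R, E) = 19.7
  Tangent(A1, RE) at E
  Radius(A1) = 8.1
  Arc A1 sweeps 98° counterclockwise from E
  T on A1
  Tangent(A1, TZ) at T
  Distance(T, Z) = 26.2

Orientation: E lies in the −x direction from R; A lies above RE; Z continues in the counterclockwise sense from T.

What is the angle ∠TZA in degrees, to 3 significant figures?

17.2°

On A1, E sits at bearing -90° from A; a 98° counterclockwise sweep puts T at bearing 8°, so T = A + 8.1·(cos 8°, sin 8°) = (-11.7, 9.23). The tangent condition forces AT to be normal to TZ, so TZ runs along (−sin 8°, cos 8°); with |TZ| = 26.2, Z = (-15.3, 35.2). Then cos ∠TZA = ZT·ZA / (|ZT||ZA|), giving 17.2°.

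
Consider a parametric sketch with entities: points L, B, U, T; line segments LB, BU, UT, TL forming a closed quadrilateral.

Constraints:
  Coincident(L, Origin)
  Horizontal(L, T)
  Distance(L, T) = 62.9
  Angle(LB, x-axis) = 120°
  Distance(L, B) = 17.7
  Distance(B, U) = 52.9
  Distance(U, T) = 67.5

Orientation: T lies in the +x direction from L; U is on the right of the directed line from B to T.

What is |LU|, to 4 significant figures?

36.01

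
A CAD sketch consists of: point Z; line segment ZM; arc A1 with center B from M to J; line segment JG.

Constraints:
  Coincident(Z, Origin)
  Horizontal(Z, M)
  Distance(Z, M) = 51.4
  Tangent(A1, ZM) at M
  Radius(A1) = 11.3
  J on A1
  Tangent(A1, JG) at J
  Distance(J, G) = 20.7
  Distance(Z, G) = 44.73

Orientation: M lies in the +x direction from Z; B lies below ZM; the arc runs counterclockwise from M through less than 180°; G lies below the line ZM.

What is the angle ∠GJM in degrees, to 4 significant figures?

143.0°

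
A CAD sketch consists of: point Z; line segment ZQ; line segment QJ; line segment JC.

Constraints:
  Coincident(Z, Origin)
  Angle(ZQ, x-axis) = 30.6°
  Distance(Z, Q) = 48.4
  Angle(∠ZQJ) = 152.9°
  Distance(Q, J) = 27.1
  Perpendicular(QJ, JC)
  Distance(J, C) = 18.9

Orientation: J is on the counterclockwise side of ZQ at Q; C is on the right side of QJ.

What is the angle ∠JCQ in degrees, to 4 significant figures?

55.11°

Z is at the origin; ZQ runs at 30.6° with length 48.4, so Q = 48.4·(cos 30.6°, sin 30.6°) = (41.66, 24.64). ∠ZQJ = 152.9°, so QJ runs at 30.6° + (180° − 152.9°) = 57.70° from the x-axis; with |QJ| = 27.1, J = Q + 27.1·(cos 57.70°, sin 57.70°) = (56.14, 47.54). QJ is perpendicular to JC; with |JC| = 18.9 on the right of QJ, C = J + 18.9·(0.8453, -0.5344) = (72.12, 37.44). Then cos ∠JCQ = CJ·CQ / (|CJ||CQ|), giving 55.11°.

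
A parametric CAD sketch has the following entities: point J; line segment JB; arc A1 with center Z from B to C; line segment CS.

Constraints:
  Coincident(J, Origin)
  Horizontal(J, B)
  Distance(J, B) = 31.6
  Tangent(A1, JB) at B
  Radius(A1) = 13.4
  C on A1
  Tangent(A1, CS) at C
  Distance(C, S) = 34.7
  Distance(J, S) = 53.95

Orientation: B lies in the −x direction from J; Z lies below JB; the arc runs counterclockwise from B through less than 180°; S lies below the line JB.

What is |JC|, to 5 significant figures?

47.466

Checks: J = (0.00, 0.00) ✓; |ZC| = 13.40 ✓; ∠(ZC, CS) = 90.00° ✓; |CS| = 34.70 ✓; |JS| = 53.95 ✓.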